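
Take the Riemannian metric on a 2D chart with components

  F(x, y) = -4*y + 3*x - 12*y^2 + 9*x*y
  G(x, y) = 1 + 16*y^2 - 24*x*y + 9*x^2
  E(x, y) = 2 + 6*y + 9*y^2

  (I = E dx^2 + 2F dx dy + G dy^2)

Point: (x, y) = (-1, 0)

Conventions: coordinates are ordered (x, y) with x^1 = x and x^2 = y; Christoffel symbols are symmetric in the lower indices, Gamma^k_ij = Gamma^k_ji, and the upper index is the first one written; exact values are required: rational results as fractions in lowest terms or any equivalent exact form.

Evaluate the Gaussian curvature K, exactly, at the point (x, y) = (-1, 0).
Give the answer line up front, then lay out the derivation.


Answer: K = -9/121

E = 2, F = -3, G = 10, EG - F^2 = 11 at the point
E_x = 0, E_y = 6, F_x = 3, F_y = -13, G_x = -18, G_y = 24
E_yy = 18, F_xy = 9, G_xx = 18
Evaluate Brioschi's two determinant matrices M1, M2 and divide by (EG - F^2)^2.
M1 = [[-E_yy/2 + F_xy - G_xx/2, E_x/2, F_x - E_y/2], [F_y - G_x/2, E, F], [G_y/2, F, G]] = [[-9, 0, 0], [-4, 2, -3], [12, -3, 10]]; det M1 = -99
M2 = [[0, E_y/2, G_x/2], [E_y/2, E, F], [G_x/2, F, G]] = [[0, 3, -9], [3, 2, -3], [-9, -3, 10]]; det M2 = -90
det M1 - det M2 = -9; K = -9 / (11)^2 = -9/121


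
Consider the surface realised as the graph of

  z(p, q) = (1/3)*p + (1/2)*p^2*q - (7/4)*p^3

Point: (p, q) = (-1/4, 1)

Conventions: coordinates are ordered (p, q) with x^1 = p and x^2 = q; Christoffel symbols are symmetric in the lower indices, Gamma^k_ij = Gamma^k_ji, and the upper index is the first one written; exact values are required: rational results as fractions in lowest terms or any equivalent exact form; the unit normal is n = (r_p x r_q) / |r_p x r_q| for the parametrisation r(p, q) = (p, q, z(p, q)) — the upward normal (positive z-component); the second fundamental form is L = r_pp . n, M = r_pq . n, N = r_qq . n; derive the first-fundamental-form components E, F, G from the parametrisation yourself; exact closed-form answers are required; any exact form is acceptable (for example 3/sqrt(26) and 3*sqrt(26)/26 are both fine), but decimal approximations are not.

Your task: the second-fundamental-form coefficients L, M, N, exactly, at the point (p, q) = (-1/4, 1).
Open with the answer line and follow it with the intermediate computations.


Answer: L = 696*sqrt(39109)/39109, M = -48*sqrt(39109)/39109, N = 0

z_p = -47/192, z_q = 1/32, z_pp = 29/8, z_pq = -1/4, z_qq = 0
E = 39073/36864, F = -47/6144, G = 1025/1024; answer radicand W^2 = 39109/36864
unnormalised second-form numerators: l = 29/8, m = -1/4, n = 0; L = l/sqrt(39109/36864), and similarly M = m/sqrt(W^2), N = n/sqrt(W^2)


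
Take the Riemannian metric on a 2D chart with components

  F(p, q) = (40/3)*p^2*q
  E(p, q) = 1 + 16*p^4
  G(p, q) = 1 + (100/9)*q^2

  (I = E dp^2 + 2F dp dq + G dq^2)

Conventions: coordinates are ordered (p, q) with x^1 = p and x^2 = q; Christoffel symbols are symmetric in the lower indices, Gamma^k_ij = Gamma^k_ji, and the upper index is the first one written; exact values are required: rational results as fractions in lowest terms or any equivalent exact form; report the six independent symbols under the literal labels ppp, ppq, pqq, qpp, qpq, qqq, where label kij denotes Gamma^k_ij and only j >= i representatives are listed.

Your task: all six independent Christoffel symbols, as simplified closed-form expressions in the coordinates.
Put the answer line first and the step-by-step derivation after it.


Answer: Gamma_ppp = 288*p^3/(144*p^4 + 100*q^2 + 9), Gamma_ppq = 0, Gamma_pqq = 120*p^2/(144*p^4 + 100*q^2 + 9), Gamma_qpp = 240*p*q/(144*p^4 + 100*q^2 + 9), Gamma_qpq = 0, Gamma_qqq = 100*q/(144*p^4 + 100*q^2 + 9)

E = 1 + 16*p^4; F = (40/3)*p^2*q; G = 1 + (100/9)*q^2
Gamma^k_ij = (1/2) g^{kl} (d_i g_jl + d_j g_il - d_l g_ij), with g^inv = (1/(EG-F^2)) [[G, -F], [-F, E]]
first partials: E_p = 64*p^3, E_q = 0, F_p = (80/3)*p*q, F_q = (40/3)*p^2, G_p = 0, G_q = (200/9)*q
D = EG - F^2 = 1 + (100/9)*q^2 + 16*p^4
expanded: Gamma^p_pp = (G E_p - 2F F_p + F E_q)/(2D), Gamma^p_pq = (G E_q - F G_p)/(2D), Gamma^p_qq = (2G F_q - G G_p - F G_q)/(2D), Gamma^q_pp = (2E F_p - E E_q - F E_p)/(2D), Gamma^q_pq = (E G_p - F E_q)/(2D), Gamma^q_qq = (E G_q - 2F F_q + F G_p)/(2D); substitute and cancel common factors


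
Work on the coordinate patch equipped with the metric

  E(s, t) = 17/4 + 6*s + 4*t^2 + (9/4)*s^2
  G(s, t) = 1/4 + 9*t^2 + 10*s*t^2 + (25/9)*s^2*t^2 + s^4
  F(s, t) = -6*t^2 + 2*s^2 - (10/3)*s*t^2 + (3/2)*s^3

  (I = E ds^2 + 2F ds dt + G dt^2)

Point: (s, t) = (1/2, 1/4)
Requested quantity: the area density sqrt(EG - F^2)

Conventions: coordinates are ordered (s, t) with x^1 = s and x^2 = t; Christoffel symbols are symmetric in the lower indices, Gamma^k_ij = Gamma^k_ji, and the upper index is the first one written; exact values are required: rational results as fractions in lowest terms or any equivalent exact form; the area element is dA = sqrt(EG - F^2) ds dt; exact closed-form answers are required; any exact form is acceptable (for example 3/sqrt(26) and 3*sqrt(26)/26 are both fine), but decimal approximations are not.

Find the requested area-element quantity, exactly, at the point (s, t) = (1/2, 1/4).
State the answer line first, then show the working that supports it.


Answer: sqrt(EG - F^2) = sqrt(91061)/96

E = 129/16, F = 5/24, G = 709/576; EG - F^2 = 91061/9216


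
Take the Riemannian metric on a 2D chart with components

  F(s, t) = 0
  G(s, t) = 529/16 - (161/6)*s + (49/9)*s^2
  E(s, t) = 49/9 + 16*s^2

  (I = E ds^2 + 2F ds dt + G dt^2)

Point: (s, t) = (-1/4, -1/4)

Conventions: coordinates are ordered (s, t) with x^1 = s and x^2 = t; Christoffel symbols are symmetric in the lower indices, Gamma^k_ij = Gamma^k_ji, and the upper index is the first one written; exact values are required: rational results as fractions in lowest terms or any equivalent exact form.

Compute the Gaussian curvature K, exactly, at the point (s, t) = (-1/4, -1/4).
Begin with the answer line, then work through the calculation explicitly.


Answer: K = 567/15979

E = 58/9, F = 0, G = 361/9, EG - F^2 = 20938/81 at the point
E_s = -8, E_t = 0, F_s = 0, F_t = 0, G_s = -266/9, G_t = 0
E_tt = 0, F_st = 0, G_ss = 98/9
Brioschi: K = (det M1 - det M2) / (EG - F^2)^2 with the standard first/second-derivative matrices M1, M2.
M1 = [[-E_tt/2 + F_st - G_ss/2, E_s/2, F_s - E_t/2], [F_t - G_s/2, E, F], [G_t/2, F, G]] = [[-49/9, -4, 0], [133/9, 58/9, 0], [0, 0, 361/9]]; det M1 = 702506/729
M2 = [[0, E_t/2, G_s/2], [E_t/2, E, F], [G_s/2, F, G]] = [[0, 0, -133/9], [0, 58/9, 0], [-133/9, 0, 361/9]]; det M2 = -1025962/729
det M1 - det M2 = 192052/81; K = 192052/81 / (20938/81)^2 = 567/15979


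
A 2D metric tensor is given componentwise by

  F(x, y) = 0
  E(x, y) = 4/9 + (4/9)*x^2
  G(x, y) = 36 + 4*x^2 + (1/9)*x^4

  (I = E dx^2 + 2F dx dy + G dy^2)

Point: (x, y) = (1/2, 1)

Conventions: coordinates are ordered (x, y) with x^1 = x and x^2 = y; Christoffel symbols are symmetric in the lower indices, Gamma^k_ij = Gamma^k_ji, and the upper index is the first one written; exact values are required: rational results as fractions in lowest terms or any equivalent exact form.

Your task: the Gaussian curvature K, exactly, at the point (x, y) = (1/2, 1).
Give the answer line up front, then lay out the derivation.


Answer: K = -288/1825

E = 5/9, F = 0, G = 5329/144, EG - F^2 = 26645/1296 at the point
E_x = 4/9, E_y = 0, F_x = 0, F_y = 0, G_x = 73/18, G_y = 0
E_yy = 0, F_xy = 0, G_xx = 25/3
Apply the Brioschi formula K = (det M1 - det M2)/(EG - F^2)^2 over the derivative matrices of E, F, G.
M1 = [[-E_yy/2 + F_xy - G_xx/2, E_x/2, F_x - E_y/2], [F_y - G_x/2, E, F], [G_y/2, F, G]] = [[-25/6, 2/9, 0], [-73/36, 5/9, 0], [0, 0, 5329/144]]; det M1 = -804679/11664
M2 = [[0, E_y/2, G_x/2], [E_y/2, E, F], [G_x/2, F, G]] = [[0, 0, 73/36], [0, 5/9, 0], [73/36, 0, 5329/144]]; det M2 = -26645/11664
det M1 - det M2 = -389017/5832; K = -389017/5832 / (26645/1296)^2 = -288/1825


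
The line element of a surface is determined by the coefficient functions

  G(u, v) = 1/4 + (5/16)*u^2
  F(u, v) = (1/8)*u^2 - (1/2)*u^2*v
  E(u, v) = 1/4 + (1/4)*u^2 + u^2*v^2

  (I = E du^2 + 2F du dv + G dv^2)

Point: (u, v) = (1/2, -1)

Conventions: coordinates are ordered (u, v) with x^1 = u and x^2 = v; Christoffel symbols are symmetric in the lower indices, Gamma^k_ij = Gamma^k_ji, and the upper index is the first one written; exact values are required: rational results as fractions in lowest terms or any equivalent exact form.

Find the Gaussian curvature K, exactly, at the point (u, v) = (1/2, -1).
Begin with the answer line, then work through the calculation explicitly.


Answer: K = -6848/1681

E = 9/16, F = 5/32, G = 21/64, EG - F^2 = 41/256 at the point
E_u = 5/4, E_v = -1/2, F_u = 5/8, F_v = -1/8, G_u = 5/16, G_v = 0
E_vv = 1/2, F_uv = -1/2, G_uu = 5/8
The intrinsic route: Brioschi's K = (det M1 - det M2)/(EG - F^2)^2.
M1 = [[-E_vv/2 + F_uv - G_uu/2, E_u/2, F_u - E_v/2], [F_v - G_u/2, E, F], [G_v/2, F, G]] = [[-17/16, 5/8, 7/8], [-9/32, 9/16, 5/32], [0, 5/32, 21/64]]; det M1 = -2473/16384
M2 = [[0, E_v/2, G_u/2], [E_v/2, E, F], [G_u/2, F, G]] = [[0, -1/4, 5/32], [-1/4, 9/16, 5/32], [5/32, 5/32, 21/64]]; det M2 = -761/16384
det M1 - det M2 = -107/1024; K = -107/1024 / (41/256)^2 = -6848/1681


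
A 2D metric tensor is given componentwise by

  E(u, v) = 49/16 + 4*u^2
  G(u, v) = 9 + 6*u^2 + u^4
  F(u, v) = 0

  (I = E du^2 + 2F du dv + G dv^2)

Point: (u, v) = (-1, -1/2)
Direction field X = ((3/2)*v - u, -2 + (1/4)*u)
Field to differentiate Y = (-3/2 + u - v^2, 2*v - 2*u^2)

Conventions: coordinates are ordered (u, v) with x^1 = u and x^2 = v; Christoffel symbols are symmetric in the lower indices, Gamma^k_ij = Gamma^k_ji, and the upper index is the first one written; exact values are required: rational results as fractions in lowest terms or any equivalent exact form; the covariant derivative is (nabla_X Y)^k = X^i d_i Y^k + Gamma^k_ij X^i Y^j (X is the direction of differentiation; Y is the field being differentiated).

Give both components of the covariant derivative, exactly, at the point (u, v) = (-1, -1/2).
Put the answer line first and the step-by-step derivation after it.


Answer: (nabla_X Y)^u = 682/113, (nabla_X Y)^v = -199/32

E = 113/16, F = 0, G = 16 at the point
E_u = -8, E_v = 0, F_u = 0, F_v = 0, G_u = -16, G_v = 0
EG - F^2 = 113;  g^inv = (1/113) * [[16, 0], [0, 113/16]]
first-kind symbols [ij,l] = (1/2)(d_i g_jl + d_j g_il - d_l g_ij): [uu,u] = E_u/2 = -4, [uu,v] = F_u - E_v/2 = 0, [uv,u] = E_v/2 = 0, [uv,v] = G_u/2 = -8, [vv,u] = F_v - G_u/2 = 8, [vv,v] = G_v/2 = 0
Gamma^u_ij = (G*[ij,u] - F*[ij,v])/(EG - F^2), Gamma^v_ij = (E*[ij,v] - F*[ij,u])/(EG - F^2)
Gamma_uuu = -64/113, Gamma_uuv = 0, Gamma_uvv = 128/113, Gamma_vuu = 0, Gamma_vuv = -1/2, Gamma_vvv = 0
X = (1/4, -9/4), Y = (-11/4, -3) at the point


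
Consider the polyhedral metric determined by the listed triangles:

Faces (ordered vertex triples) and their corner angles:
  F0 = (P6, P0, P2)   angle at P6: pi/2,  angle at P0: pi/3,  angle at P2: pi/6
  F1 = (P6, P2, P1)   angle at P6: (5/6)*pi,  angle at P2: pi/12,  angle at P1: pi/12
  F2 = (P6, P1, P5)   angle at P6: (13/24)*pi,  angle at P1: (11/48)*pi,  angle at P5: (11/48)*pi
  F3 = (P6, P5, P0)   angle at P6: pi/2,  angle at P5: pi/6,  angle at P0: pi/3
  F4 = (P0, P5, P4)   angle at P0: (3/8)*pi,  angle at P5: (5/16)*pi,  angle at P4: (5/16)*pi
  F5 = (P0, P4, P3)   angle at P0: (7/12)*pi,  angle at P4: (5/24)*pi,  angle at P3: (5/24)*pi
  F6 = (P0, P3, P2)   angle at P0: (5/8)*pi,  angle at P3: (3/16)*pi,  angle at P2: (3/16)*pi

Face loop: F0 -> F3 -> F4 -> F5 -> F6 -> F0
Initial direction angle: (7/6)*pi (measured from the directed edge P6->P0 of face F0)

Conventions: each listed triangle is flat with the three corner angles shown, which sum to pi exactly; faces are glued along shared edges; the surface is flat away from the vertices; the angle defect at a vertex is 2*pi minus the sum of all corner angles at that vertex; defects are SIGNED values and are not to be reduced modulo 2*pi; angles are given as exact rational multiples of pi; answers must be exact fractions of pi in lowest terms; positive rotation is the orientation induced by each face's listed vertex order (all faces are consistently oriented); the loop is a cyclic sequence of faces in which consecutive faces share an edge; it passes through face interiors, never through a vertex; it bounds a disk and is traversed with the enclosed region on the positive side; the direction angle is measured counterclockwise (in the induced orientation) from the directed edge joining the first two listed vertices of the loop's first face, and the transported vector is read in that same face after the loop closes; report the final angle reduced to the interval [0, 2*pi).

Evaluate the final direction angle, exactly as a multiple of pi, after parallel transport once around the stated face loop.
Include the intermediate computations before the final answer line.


enclosed vertex P0: corner angles sum to (9/4)*pi, defect = 2*pi - (9/4)*pi = -pi/4
adding the enclosed defects to the starting angle (mod 2*pi, induced orientation) gives the holonomy
final angle = (7/6)*pi - pi/4 = (11/12)*pi (mod 2*pi)

Answer: final direction angle = (11/12)*pi


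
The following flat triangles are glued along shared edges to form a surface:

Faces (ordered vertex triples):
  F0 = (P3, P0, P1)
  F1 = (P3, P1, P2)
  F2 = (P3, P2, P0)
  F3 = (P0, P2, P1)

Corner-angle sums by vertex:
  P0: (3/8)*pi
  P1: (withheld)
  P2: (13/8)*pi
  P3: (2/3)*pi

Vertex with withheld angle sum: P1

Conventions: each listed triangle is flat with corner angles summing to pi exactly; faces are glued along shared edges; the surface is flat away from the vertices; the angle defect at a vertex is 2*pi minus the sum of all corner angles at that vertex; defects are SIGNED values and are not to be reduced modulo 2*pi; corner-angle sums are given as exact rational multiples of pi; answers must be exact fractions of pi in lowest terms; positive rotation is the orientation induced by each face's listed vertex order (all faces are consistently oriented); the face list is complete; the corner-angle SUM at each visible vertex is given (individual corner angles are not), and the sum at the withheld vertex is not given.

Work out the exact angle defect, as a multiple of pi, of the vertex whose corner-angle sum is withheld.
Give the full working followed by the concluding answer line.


V = 4, E = 6, F = 4; chi = V - E + F = 2
Gauss-Bonnet: total defect = 2*pi*chi = 4*pi; visible defects sum to (10/3)*pi

Answer: defect(P1) = (2/3)*pi


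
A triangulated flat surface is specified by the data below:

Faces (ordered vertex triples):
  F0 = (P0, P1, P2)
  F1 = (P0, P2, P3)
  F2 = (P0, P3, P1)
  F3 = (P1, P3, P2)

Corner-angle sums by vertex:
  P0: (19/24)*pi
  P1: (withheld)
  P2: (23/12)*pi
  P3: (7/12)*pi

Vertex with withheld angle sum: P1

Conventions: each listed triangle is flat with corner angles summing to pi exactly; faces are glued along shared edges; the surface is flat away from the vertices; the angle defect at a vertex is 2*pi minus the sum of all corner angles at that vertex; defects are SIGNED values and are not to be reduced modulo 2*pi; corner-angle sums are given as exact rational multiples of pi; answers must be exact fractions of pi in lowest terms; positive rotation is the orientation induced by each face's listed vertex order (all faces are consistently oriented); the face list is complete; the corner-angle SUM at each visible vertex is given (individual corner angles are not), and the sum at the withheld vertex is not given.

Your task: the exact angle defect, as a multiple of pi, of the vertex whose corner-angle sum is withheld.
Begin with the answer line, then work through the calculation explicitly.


Answer: defect(P1) = (31/24)*pi

V = 4, E = 6, F = 4; chi = V - E + F = 2
Gauss-Bonnet: total defect = 2*pi*chi = 4*pi; visible defects sum to (65/24)*pi


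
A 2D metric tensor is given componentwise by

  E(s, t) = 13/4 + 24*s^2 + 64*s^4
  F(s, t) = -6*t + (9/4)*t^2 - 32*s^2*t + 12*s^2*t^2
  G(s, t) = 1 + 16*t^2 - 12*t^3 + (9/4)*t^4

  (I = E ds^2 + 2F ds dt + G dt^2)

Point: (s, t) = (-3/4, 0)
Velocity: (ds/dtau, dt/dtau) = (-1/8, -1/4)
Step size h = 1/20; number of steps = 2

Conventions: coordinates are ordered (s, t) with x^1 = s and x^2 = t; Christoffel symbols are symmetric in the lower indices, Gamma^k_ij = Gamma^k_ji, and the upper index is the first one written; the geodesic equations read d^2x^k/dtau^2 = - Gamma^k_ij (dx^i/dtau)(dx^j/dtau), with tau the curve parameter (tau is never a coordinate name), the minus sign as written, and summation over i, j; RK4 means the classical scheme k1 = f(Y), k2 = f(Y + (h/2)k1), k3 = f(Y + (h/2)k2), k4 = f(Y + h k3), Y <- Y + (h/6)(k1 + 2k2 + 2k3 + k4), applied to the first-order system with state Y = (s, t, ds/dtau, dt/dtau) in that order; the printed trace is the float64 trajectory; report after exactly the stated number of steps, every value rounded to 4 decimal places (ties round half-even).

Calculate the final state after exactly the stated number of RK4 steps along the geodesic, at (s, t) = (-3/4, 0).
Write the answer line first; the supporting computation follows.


Answer: s = -0.7622, t = -0.0250, ds/dtau = -0.1181, dt/dtau = -0.2499

f(Y) = (ds/dtau, dt/dtau, -Gamma^s_ij Y'^i Y'^j, -Gamma^t_ij Y'^i Y'^j) with the Gammas evaluated at the stage position; h = 0.050000; intermediate values shown to 6 dp
step 0: s = -0.7500, t = 0.0000, ds/dtau = -0.1250, dt/dtau = -0.2500
step 1:
  k1: at (s, t) = (-0.750000, 0.000000), (ds/dtau, dt/dtau) = (-0.125000, -0.250000); Gamma_sss = -1.945946, Gamma_sst = 0.000000, Gamma_stt = -0.648649, Gamma_tss = 0.000000, Gamma_tst = 0.000000, Gamma_ttt = 0.000000; k1 = (-0.125000, -0.250000, 0.070946, 0.000000)
  k2: at (s, t) = (-0.753125, -0.006250), (ds/dtau, dt/dtau) = (-0.123226, -0.250000); Gamma_sss = -1.942511, Gamma_sst = 0.000000, Gamma_stt = -0.647839, Gamma_tss = -0.008062, Gamma_tst = 0.000000, Gamma_ttt = -0.002689; k2 = (-0.123226, -0.250000, 0.069986, 0.000290)
  k3: at (s, t) = (-0.753081, -0.006250), (ds/dtau, dt/dtau) = (-0.123250, -0.249993); Gamma_sss = -1.942559, Gamma_sst = 0.000000, Gamma_stt = -0.647894, Gamma_tss = -0.008063, Gamma_tst = 0.000000, Gamma_ttt = -0.002689; k3 = (-0.123250, -0.249993, 0.070000, 0.000291)
  k4: at (s, t) = (-0.756163, -0.012500), (ds/dtau, dt/dtau) = (-0.121500, -0.249985); Gamma_sss = -1.939096, Gamma_sst = 0.000000, Gamma_stt = -0.647108, Gamma_tss = -0.016036, Gamma_tst = 0.000000, Gamma_ttt = -0.005351; k4 = (-0.121500, -0.249985, 0.069065, 0.000571)
  Y <- Y + (h/6)(k1 + 2k2 + 2k3 + k4): s = -0.7562, t = -0.0125, ds/dtau = -0.1215, dt/dtau = -0.2500
step 2:
  k1: at (s, t) = (-0.756162, -0.012500), (ds/dtau, dt/dtau) = (-0.121500, -0.249986); Gamma_sss = -1.939097, Gamma_sst = 0.000000, Gamma_stt = -0.647108, Gamma_tss = -0.016036, Gamma_tst = 0.000000, Gamma_ttt = -0.005352; k1 = (-0.121500, -0.249986, 0.069065, 0.000571)
  k2: at (s, t) = (-0.759200, -0.018749), (ds/dtau, dt/dtau) = (-0.119774, -0.249971); Gamma_sss = -1.935609, Gamma_sst = 0.000000, Gamma_stt = -0.646348, Gamma_tss = -0.023922, Gamma_tst = 0.000000, Gamma_ttt = -0.007988; k2 = (-0.119774, -0.249971, 0.068155, 0.000842)
  k3: at (s, t) = (-0.759156, -0.018749), (ds/dtau, dt/dtau) = (-0.119796, -0.249964); Gamma_sss = -1.935657, Gamma_sst = 0.000000, Gamma_stt = -0.646400, Gamma_tss = -0.023924, Gamma_tst = 0.000000, Gamma_ttt = -0.007989; k3 = (-0.119796, -0.249964, 0.068167, 0.000843)
  k4: at (s, t) = (-0.762152, -0.024998), (ds/dtau, dt/dtau) = (-0.118092, -0.249943); Gamma_sss = -1.932145, Gamma_sst = 0.000000, Gamma_stt = -0.645662, Gamma_tss = -0.031724, Gamma_tst = 0.000000, Gamma_ttt = -0.010601; k4 = (-0.118092, -0.249943, 0.067281, 0.001105)
  Y <- Y + (h/6)(k1 + 2k2 + 2k3 + k4): s = -0.7622, t = -0.0250, ds/dtau = -0.1181, dt/dtau = -0.2499


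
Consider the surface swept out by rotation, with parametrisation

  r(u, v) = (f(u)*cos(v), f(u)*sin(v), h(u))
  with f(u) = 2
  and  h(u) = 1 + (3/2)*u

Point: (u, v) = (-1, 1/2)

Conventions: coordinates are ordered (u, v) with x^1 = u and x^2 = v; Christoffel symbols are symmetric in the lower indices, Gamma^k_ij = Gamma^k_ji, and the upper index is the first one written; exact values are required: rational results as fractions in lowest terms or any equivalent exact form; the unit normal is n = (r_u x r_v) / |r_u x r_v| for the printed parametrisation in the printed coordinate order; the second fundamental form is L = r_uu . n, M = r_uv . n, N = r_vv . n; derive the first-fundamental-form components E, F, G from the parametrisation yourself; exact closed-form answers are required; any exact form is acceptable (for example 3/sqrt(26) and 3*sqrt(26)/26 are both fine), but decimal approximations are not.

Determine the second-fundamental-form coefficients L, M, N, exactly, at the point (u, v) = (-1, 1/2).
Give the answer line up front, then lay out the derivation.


Answer: L = 0, M = 0, N = 2

f = 2, f' = 0, f'' = 0, h' = 3/2, h'' = 0
E = 9/4, F = 0, G = 4; answer radicand W^2 = 9/4
unnormalised second-form numerators: l = 0, m = 0, n = 3; L = l/sqrt(9/4), and similarly M = m/sqrt(W^2), N = n/sqrt(W^2)


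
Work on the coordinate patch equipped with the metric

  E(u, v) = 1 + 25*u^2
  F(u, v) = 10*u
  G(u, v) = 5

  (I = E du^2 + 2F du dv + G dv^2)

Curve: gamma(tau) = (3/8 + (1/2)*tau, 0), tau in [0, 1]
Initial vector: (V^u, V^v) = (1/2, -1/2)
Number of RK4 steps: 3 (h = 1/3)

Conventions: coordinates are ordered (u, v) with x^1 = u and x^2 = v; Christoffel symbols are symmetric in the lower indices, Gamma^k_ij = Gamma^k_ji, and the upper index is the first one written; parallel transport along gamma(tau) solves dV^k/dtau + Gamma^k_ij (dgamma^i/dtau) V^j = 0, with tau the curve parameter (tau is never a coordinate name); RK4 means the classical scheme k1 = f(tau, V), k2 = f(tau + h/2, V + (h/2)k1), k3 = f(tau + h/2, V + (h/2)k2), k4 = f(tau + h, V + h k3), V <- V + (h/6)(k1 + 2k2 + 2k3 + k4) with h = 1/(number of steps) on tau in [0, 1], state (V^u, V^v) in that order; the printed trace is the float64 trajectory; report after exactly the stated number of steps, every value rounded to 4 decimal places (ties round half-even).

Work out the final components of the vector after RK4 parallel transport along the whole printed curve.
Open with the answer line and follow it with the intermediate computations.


Answer: V^u = 0.2970, V^v = -0.6447

gamma'(tau) = (1/2, 0); f(tau, V)^k = -Gamma^k_ij(gamma(tau)) gamma'^i(tau) V^j; h = 1/3; intermediate values shown to 6 dp
curve data and Christoffel symbols at the stage parameters:
  tau = 0.000000: gamma = (0.375000, 0.000000), gamma' = (0.500000, 0.000000); Gamma_uuu = 1.100917, Gamma_uuv = 0.000000, Gamma_uvv = 0.000000, Gamma_vuu = 1.174312, Gamma_vuv = 0.000000, Gamma_vvv = 0.000000
  tau = 0.166667: gamma = (0.458333, 0.000000), gamma' = (0.500000, 0.000000); Gamma_uuu = 1.117697, Gamma_uuv = 0.000000, Gamma_uvv = 0.000000, Gamma_vuu = 0.975445, Gamma_vuv = 0.000000, Gamma_vvv = 0.000000
  tau = 0.333333: gamma = (0.541667, 0.000000), gamma' = (0.500000, 0.000000); Gamma_uuu = 1.097818, Gamma_uuv = 0.000000, Gamma_uvv = 0.000000, Gamma_vuu = 0.810697, Gamma_vuv = 0.000000, Gamma_vvv = 0.000000
  tau = 0.500000: gamma = (0.625000, 0.000000), gamma' = (0.500000, 0.000000); Gamma_uuu = 1.058201, Gamma_uuv = 0.000000, Gamma_uvv = 0.000000, Gamma_vuu = 0.677249, Gamma_vuv = 0.000000, Gamma_vvv = 0.000000
  tau = 0.666667: gamma = (0.708333, 0.000000), gamma' = (0.500000, 0.000000); Gamma_uuu = 1.009401, Gamma_uuv = 0.000000, Gamma_uvv = 0.000000, Gamma_vuu = 0.570015, Gamma_vuv = 0.000000, Gamma_vvv = 0.000000
  tau = 0.833333: gamma = (0.791667, 0.000000), gamma' = (0.500000, 0.000000); Gamma_uuu = 0.957581, Gamma_uuv = 0.000000, Gamma_uvv = 0.000000, Gamma_vuu = 0.483830, Gamma_vuv = 0.000000, Gamma_vvv = 0.000000
  tau = 1.000000: gamma = (0.875000, 0.000000), gamma' = (0.500000, 0.000000); Gamma_uuu = 0.906149, Gamma_uuv = 0.000000, Gamma_uvv = 0.000000, Gamma_vuu = 0.414239, Gamma_vuv = 0.000000, Gamma_vvv = 0.000000
step 0: V^u = 0.5000, V^v = -0.5000
step 1: k1 = (-0.275229, -0.293578), k2 = (-0.253789, -0.221489), k3 = (-0.255786, -0.223231), k4 = (-0.227654, -0.168113); V <- V + (h/6)(k1 + 2k2 + 2k3 + k4): V^u = 0.4154, V^v = -0.5751
step 2: k1 = (-0.228040, -0.168399), k2 = (-0.199702, -0.127809), k3 = (-0.202201, -0.129408), k4 = (-0.175657, -0.099195); V <- V + (h/6)(k1 + 2k2 + 2k3 + k4): V^u = 0.3484, V^v = -0.6185
step 3: k1 = (-0.175817, -0.099285), k2 = (-0.152761, -0.077185), k3 = (-0.154601, -0.078114), k4 = (-0.134484, -0.061478); V <- V + (h/6)(k1 + 2k2 + 2k3 + k4): V^u = 0.2970, V^v = -0.6447


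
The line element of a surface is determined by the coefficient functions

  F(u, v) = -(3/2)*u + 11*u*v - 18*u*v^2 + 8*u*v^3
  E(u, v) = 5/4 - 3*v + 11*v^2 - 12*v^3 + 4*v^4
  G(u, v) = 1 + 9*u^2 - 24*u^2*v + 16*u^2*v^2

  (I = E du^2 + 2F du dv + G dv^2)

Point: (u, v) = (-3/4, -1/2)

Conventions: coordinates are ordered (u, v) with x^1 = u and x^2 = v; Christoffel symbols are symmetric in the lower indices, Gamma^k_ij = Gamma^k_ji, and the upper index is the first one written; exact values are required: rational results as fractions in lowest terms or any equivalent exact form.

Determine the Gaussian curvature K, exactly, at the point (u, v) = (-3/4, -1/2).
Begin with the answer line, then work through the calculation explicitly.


Answer: K = -6400/116281

E = 29/4, F = 75/8, G = 241/16, EG - F^2 = 341/16 at the point
E_u = 0, E_v = -25, F_u = -25/2, F_v = -105/4, G_u = -75/2, G_v = -45/2
E_vv = 70, F_uv = 35, G_uu = 50
Evaluate Brioschi's two determinant matrices M1, M2 and divide by (EG - F^2)^2.
M1 = [[-E_vv/2 + F_uv - G_uu/2, E_u/2, F_u - E_v/2], [F_v - G_u/2, E, F], [G_v/2, F, G]] = [[-25, 0, 0], [-15/2, 29/4, 75/8], [-45/4, 75/8, 241/16]]; det M1 = -8525/16
M2 = [[0, E_v/2, G_u/2], [E_v/2, E, F], [G_u/2, F, G]] = [[0, -25/2, -75/4], [-25/2, 29/4, 75/8], [-75/4, 75/8, 241/16]]; det M2 = -8125/16
det M1 - det M2 = -25; K = -25 / (341/16)^2 = -6400/116281


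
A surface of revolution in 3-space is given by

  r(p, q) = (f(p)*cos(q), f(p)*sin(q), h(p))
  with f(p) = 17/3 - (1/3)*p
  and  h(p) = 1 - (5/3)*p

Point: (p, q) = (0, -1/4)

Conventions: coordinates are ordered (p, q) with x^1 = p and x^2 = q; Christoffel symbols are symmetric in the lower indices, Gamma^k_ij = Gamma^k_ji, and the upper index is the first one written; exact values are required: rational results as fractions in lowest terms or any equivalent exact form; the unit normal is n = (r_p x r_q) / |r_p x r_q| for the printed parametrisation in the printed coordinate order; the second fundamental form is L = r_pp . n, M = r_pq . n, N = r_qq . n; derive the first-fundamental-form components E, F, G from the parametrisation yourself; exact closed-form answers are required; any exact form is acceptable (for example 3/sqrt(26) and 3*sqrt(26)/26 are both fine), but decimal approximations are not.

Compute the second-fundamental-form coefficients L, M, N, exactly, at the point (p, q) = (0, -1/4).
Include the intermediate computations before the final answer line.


f = 17/3, f' = -1/3, f'' = 0, h' = -5/3, h'' = 0
E = 26/9, F = 0, G = 289/9; answer radicand W^2 = 26/9
unnormalised second-form numerators: l = 0, m = 0, n = -85/9; L = l/sqrt(26/9), and similarly M = m/sqrt(W^2), N = n/sqrt(W^2)

Answer: L = 0, M = 0, N = -85*sqrt(26)/78


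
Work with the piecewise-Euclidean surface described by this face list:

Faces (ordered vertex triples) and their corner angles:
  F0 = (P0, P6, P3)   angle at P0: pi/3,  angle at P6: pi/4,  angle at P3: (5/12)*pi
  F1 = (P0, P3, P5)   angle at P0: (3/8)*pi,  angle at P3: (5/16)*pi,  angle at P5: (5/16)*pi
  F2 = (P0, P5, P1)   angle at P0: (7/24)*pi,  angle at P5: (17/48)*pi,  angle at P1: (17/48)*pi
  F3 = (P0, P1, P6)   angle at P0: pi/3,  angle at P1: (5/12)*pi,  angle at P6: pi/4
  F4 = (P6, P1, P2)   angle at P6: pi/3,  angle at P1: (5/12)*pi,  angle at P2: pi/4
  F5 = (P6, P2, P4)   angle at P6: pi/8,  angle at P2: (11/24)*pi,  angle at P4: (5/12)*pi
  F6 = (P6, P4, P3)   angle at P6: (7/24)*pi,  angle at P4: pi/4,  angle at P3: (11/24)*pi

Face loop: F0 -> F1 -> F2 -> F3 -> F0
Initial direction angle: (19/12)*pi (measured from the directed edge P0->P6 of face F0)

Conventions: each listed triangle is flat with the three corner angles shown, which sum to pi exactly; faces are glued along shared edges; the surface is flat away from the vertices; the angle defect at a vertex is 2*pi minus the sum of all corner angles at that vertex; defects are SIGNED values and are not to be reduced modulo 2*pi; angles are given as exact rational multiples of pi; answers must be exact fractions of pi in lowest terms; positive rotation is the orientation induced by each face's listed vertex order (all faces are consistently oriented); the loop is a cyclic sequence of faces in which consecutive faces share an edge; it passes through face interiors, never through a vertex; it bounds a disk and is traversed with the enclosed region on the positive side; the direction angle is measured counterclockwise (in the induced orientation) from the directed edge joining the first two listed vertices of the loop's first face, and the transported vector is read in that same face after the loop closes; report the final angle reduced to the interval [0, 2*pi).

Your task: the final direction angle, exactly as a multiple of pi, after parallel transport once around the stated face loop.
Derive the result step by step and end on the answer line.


enclosed vertex P0: corner angles sum to (4/3)*pi, defect = 2*pi - (4/3)*pi = (2/3)*pi
the final direction is the initial angle plus the enclosed defects, taken mod 2*pi in the induced orientation
final angle = (19/12)*pi + (2/3)*pi = pi/4 (mod 2*pi)

Answer: final direction angle = pi/4


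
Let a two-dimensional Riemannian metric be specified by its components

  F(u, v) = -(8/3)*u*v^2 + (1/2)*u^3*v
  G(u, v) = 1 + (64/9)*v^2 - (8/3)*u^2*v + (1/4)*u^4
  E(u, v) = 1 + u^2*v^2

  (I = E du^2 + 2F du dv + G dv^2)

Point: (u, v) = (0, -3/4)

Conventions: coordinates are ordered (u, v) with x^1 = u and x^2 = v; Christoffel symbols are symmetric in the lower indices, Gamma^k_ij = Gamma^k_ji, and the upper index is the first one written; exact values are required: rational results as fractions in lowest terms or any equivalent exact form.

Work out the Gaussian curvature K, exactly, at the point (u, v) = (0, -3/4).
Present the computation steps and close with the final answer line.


E = 1, F = 0, G = 5, EG - F^2 = 5 at the point
E_u = 0, E_v = 0, F_u = -3/2, F_v = 0, G_u = 0, G_v = -32/3
E_vv = 0, F_uv = 4, G_uu = 4
Evaluate Brioschi's two determinant matrices M1, M2 and divide by (EG - F^2)^2.
M1 = [[-E_vv/2 + F_uv - G_uu/2, E_u/2, F_u - E_v/2], [F_v - G_u/2, E, F], [G_v/2, F, G]] = [[2, 0, -3/2], [0, 1, 0], [-16/3, 0, 5]]; det M1 = 2
M2 = [[0, E_v/2, G_u/2], [E_v/2, E, F], [G_u/2, F, G]] = [[0, 0, 0], [0, 1, 0], [0, 0, 5]]; det M2 = 0
det M1 - det M2 = 2; K = 2 / (5)^2 = 2/25

Answer: K = 2/25


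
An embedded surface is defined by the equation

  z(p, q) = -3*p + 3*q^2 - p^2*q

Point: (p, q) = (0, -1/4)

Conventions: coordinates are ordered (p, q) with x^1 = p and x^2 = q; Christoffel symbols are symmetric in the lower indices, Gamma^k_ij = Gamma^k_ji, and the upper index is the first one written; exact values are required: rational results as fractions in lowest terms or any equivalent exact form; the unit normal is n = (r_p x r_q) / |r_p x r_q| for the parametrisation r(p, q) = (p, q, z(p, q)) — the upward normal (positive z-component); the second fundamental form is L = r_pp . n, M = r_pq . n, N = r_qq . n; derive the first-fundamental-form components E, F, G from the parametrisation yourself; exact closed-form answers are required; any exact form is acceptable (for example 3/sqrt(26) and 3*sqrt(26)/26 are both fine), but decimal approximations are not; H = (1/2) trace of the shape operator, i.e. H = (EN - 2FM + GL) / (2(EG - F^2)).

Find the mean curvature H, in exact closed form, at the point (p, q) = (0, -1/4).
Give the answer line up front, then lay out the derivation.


Answer: H = 493/686

z_p = -3, z_q = -3/2, z_pp = 1/2, z_pq = 0, z_qq = 6
E = 10, F = 9/2, G = 13/4; answer radicand W^2 = 49/4
unnormalised second-form numerators: l = 1/2, m = 0, n = 6; L = l/sqrt(49/4), and similarly M = m/sqrt(W^2), N = n/sqrt(W^2)
H = (E*n - 2*F*m + G*l) / (2*(EG - F^2)*sqrt(W^2)); E*n - 2*F*m + G*l = 493/8, EG - F^2 = 49/4, so H = (493/196)/sqrt(49/4)


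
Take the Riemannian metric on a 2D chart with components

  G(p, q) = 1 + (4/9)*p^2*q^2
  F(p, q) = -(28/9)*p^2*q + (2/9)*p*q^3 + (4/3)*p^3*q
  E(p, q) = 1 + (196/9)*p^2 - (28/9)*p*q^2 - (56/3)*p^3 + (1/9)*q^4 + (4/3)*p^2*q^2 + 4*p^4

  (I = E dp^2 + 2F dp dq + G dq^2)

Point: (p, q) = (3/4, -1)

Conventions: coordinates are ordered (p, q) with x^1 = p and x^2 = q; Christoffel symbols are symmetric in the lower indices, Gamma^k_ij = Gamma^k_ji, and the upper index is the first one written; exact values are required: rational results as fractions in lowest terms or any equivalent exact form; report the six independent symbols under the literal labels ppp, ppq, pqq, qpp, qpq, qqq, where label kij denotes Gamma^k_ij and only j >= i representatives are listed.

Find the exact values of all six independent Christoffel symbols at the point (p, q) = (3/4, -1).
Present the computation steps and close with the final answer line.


E = 2977/576, F = 49/48, G = 5/4 at the point
E_p = 245/36, E_q = 49/18, F_p = 79/36, F_q = -11/16, G_p = 2/3, G_q = -1/2
EG - F^2 = 3121/576;  g^inv = (576/3121) * [[5/4, -49/48], [-49/48, 2977/576]]
first-kind symbols [ij,l] = (1/2)(d_i g_jl + d_j g_il - d_l g_ij): [pp,p] = E_p/2 = 245/72, [pp,q] = F_p - E_q/2 = 5/6, [pq,p] = E_q/2 = 49/36, [pq,q] = G_p/2 = 1/3, [qq,p] = F_q - G_p/2 = -49/48, [qq,q] = G_q/2 = -1/4
Gamma^p_ij = (G*[ij,p] - F*[ij,q])/(EG - F^2), Gamma^q_ij = (E*[ij,q] - F*[ij,p])/(EG - F^2)

Answer: Gamma_ppp = 1960/3121, Gamma_ppq = 784/3121, Gamma_pqq = -588/3121, Gamma_qpp = 480/3121, Gamma_qpq = 192/3121, Gamma_qqq = -144/3121


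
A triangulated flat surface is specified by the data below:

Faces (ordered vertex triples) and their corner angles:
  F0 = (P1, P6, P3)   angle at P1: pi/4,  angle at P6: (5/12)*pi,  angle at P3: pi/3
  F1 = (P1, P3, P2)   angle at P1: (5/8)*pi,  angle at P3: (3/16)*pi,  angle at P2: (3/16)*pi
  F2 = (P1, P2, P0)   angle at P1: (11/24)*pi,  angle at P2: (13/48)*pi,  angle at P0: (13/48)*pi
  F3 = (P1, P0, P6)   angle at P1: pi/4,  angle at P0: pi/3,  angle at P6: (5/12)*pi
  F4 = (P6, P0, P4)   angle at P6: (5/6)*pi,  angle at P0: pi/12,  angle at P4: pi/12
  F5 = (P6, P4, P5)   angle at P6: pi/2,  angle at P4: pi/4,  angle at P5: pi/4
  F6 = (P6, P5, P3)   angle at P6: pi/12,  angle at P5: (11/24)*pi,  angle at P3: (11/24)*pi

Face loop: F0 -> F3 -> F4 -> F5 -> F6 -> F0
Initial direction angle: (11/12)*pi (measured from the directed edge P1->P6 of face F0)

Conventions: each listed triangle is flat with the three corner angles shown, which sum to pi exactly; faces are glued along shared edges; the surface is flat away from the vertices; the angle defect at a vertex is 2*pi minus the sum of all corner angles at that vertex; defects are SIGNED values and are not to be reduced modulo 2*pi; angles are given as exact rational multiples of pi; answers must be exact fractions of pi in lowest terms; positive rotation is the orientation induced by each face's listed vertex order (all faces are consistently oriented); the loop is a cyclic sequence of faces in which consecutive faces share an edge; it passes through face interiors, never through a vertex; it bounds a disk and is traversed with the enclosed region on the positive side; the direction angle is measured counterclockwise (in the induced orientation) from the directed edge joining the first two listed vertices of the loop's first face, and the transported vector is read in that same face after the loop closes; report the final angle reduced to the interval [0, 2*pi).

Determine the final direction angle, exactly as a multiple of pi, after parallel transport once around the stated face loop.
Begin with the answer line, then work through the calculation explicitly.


Answer: final direction angle = (2/3)*pi

enclosed vertex P6: corner angles sum to (9/4)*pi, defect = 2*pi - (9/4)*pi = -pi/4
the final direction is the initial angle plus the enclosed defects, taken mod 2*pi in the induced orientation
final angle = (11/12)*pi - pi/4 = (2/3)*pi (mod 2*pi)


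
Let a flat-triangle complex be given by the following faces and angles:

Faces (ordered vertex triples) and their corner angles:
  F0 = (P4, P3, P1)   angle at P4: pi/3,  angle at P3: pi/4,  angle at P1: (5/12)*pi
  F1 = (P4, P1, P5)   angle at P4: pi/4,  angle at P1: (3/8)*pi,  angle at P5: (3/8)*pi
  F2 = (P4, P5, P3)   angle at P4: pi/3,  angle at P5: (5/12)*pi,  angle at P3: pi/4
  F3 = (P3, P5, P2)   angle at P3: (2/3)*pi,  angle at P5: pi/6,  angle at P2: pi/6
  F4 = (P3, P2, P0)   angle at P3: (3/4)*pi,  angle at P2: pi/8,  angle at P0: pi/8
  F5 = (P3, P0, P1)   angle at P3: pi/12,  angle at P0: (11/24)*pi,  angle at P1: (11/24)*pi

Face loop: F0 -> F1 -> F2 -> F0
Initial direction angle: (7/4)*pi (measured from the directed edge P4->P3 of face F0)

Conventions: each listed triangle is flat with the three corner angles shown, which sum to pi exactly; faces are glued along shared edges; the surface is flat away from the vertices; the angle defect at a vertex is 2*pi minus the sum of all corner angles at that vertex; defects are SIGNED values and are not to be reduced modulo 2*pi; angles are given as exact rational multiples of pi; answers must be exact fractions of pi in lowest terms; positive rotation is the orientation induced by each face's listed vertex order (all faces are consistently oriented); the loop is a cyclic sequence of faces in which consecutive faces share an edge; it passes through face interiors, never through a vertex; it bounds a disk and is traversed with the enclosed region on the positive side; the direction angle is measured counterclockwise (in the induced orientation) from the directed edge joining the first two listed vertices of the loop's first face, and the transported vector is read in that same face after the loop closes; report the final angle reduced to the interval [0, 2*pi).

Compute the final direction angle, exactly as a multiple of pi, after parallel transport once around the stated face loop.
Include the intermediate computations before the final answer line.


enclosed vertex P4: corner angles sum to (11/12)*pi, defect = 2*pi - (11/12)*pi = (13/12)*pi
the rotation equals the total enclosed defect, so the final angle is initial + defects (mod 2*pi)
final angle = (7/4)*pi + (13/12)*pi = (5/6)*pi (mod 2*pi)

Answer: final direction angle = (5/6)*pi


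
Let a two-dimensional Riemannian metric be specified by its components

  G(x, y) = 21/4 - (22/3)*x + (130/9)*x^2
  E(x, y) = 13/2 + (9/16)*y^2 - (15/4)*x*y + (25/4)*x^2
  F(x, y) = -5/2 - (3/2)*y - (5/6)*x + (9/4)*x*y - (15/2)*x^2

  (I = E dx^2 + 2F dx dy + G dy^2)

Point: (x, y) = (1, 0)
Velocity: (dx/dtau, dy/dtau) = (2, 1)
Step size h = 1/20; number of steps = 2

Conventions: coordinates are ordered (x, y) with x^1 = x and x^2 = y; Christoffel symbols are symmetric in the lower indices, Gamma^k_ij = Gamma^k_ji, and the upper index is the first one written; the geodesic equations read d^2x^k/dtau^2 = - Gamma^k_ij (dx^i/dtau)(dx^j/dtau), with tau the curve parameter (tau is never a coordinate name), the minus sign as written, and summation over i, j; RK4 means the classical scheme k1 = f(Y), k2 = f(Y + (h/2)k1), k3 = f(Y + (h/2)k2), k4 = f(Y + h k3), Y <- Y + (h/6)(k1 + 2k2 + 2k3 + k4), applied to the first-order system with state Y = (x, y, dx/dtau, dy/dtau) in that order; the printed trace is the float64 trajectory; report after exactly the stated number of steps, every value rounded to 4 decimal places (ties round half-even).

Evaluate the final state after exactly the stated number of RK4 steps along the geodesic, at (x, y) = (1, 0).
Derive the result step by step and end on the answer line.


f(Y) = (dx/dtau, dy/dtau, -Gamma^x_ij Y'^i Y'^j, -Gamma^y_ij Y'^i Y'^j) with the Gammas evaluated at the stage position; h = 0.050000; intermediate values shown to 6 dp
step 0: x = 1.0000, y = 0.0000, dx/dtau = 2.0000, dy/dtau = 1.0000
step 1:
  k1: at (x, y) = (1.000000, 0.000000), (dx/dtau, dy/dtau) = (2.000000, 1.000000); Gamma_xxx = -1.837791, Gamma_xxy = 2.325424, Gamma_xyy = -3.080146, Gamma_yxx = -2.739862, Gamma_yxy = 2.909922, Gamma_yyy = -2.699454; k1 = (2.000000, 1.000000, 1.129614, 2.019212)
  k2: at (x, y) = (1.050000, 0.025000), (dx/dtau, dy/dtau) = (2.028240, 1.050480); Gamma_xxx = -1.851995, Gamma_xxy = 2.436684, Gamma_xyy = -3.254648, Gamma_yxx = -2.678786, Gamma_yxy = 2.955072, Gamma_yyy = -2.807134; k2 = (2.028240, 1.050480, 0.826871, 1.525266)
  k3: at (x, y) = (1.050706, 0.026262), (dx/dtau, dy/dtau) = (2.020672, 1.038132); Gamma_xxx = -1.853197, Gamma_xxy = 2.439711, Gamma_xyy = -3.259179, Gamma_yxx = -2.678577, Gamma_yxy = 2.956791, Gamma_yyy = -2.810213; k3 = (2.020672, 1.038132, 0.843610, 1.560494)
  k4: at (x, y) = (1.101034, 0.051907), (dx/dtau, dy/dtau) = (2.042181, 1.078025); Gamma_xxx = -1.853785, Gamma_xxy = 2.533093, Gamma_xyy = -3.417524, Gamma_yxx = -2.607369, Gamma_yxy = 2.982122, Gamma_yyy = -2.899177; k4 = (2.042181, 1.078025, 0.549527, 1.112873)
  Y <- Y + (h/6)(k1 + 2k2 + 2k3 + k4): x = 1.1012, y = 0.0521, dx/dtau = 2.0418, dy/dtau = 1.0775
step 2:
  k1: at (x, y) = (1.101167, 0.052127), (dx/dtau, dy/dtau) = (2.041834, 1.077530); Gamma_xxx = -1.853950, Gamma_xxy = 2.533587, Gamma_xyy = -3.418300, Gamma_yxx = -2.607287, Gamma_yxy = 2.982368, Gamma_yyy = -2.899676; k1 = (2.041834, 1.077530, 0.549688, 1.113496)
  k2: at (x, y) = (1.152213, 0.079065), (dx/dtau, dy/dtau) = (2.055576, 1.105367); Gamma_xxx = -1.843028, Gamma_xxy = 2.610997, Gamma_xyy = -3.561890, Gamma_yxx = -2.528145, Gamma_yxy = 2.990772, Gamma_yyy = -2.971978; k2 = (2.055576, 1.105367, 0.274329, 0.722613)
  k3: at (x, y) = (1.152556, 0.079761), (dx/dtau, dy/dtau) = (2.048692, 1.095595); Gamma_xxx = -1.843506, Gamma_xxy = 2.612376, Gamma_xyy = -3.564115, Gamma_yxx = -2.527965, Gamma_yxy = 2.991447, Gamma_yyy = -2.973379; k3 = (2.048692, 1.095595, 0.288411, 0.750423)
  k4: at (x, y) = (1.203601, 0.106907), (dx/dtau, dy/dtau) = (2.056255, 1.115051); Gamma_xxx = -1.821935, Gamma_xxy = 2.672137, Gamma_xyy = -3.688663, Gamma_yxx = -2.443554, Gamma_yxy = 2.983904, Gamma_yyy = -3.027445; k4 = (2.056255, 1.115051, 0.036225, 0.412773)
  Y <- Y + (h/6)(k1 + 2k2 + 2k3 + k4): x = 1.2037, y = 0.1071, dx/dtau = 2.0561, dy/dtau = 1.1148

Answer: x = 1.2037, y = 0.1071, dx/dtau = 2.0561, dy/dtau = 1.1148
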